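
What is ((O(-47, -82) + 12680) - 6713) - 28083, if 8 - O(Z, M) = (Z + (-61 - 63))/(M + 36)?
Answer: -1017139/46 ≈ -22112.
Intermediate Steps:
O(Z, M) = 8 - (-124 + Z)/(36 + M) (O(Z, M) = 8 - (Z + (-61 - 63))/(M + 36) = 8 - (Z - 124)/(36 + M) = 8 - (-124 + Z)/(36 + M))
((O(-47, -82) + 12680) - 6713) - 28083 = (((412 - 1*(-47) + 8*(-82))/(36 - 82) + 12680) - 6713) - 28083 = (((412 + 47 - 656)/(-46) + 12680) - 6713) - 28083 = ((-1/46*(-197) + 12680) - 6713) - 28083 = ((197/46 + 12680) - 6713) - 28083 = (583477/46 - 6713) - 28083 = 274679/46 - 28083 = -1017139/46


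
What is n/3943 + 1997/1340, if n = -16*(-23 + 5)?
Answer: 8260091/5283620 ≈ 1.5633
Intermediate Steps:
n = 288 (n = -16*(-18) = 288)
n/3943 + 1997/1340 = 288/3943 + 1997/1340 = 8260091/5283620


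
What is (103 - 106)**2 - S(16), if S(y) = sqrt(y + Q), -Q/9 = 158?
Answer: 9 - I*sqrt(1406) ≈ 9.0 - 37.497*I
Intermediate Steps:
Q = -1422 (Q = -9*158 = -1422)
S(y) = sqrt(-1422 + y) (S(y) = sqrt(y - 1422) = sqrt(-1422 + y))
(103 - 106)**2 - S(16) = (103 - 106)**2 - sqrt(-1422 + 16) = (-3)**2 - sqrt(-1406) = 9 - I*sqrt(1406)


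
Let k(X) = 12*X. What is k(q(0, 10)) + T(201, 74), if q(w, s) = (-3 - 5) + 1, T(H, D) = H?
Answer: 117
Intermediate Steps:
q(w, s) = -7 (q(w, s) = -8 + 1 = -7)
k(q(0, 10)) + T(201, 74) = 12*(-7) + 201 = -84 + 201 = 117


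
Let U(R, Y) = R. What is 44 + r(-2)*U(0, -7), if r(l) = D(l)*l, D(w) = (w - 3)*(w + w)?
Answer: 44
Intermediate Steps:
D(w) = 2*w*(-3 + w) (D(w) = (-3 + w)*(2*w) = 2*w*(-3 + w))
r(l) = 2*l²*(-3 + l) (r(l) = (2*l*(-3 + l))*l = 2*l²*(-3 + l))
44 + r(-2)*U(0, -7) = 44 + (2*(-2)²*(-3 - 2))*0 = 44 + (2*4*(-5))*0 = 44 - 40*0 = 44 + 0 = 44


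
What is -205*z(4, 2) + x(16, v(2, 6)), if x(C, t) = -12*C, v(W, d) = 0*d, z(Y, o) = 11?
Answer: -2447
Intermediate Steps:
v(W, d) = 0
-205*z(4, 2) + x(16, v(2, 6)) = -205*11 - 12*16 = -2255 - 192 = -2447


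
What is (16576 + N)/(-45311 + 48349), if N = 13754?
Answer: 15165/1519 ≈ 9.9835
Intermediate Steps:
(16576 + N)/(-45311 + 48349) = (16576 + 13754)/(-45311 + 48349) = 30330/3038 = 30330*(1/3038) = 15165/1519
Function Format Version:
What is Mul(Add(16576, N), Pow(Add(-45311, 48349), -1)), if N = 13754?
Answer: Rational(15165, 1519) ≈ 9.9835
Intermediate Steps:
Mul(Add(16576, N), Pow(Add(-45311, 48349), -1)) = Mul(Add(16576, 13754), Pow(Add(-45311, 48349), -1)) = Mul(30330, Pow(3038, -1)) = Mul(30330, Rational(1, 3038)) = Rational(15165, 1519)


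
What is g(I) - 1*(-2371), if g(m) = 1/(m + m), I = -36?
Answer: 170711/72 ≈ 2371.0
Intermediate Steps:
g(m) = 1/(2*m)
g(I) - 1*(-2371) = (½)/(-36) - 1*(-2371) = (½)*(-1/36) + 2371 = -1/72 + 2371 = 170711/72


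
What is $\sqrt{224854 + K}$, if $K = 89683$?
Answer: $\sqrt{314537} \approx 560.84$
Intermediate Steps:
$\sqrt{224854 + K} = \sqrt{224854 + 89683} = \sqrt{314537}$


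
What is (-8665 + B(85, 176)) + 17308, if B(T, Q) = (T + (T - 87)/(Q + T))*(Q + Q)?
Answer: 10064239/261 ≈ 38560.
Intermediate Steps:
B(T, Q) = 2*Q*(T + (-87 + T)/(Q + T)) (B(T, Q) = (T + (-87 + T)/(Q + T))*(2*Q) = 2*Q*(T + (-87 + T)/(Q + T)))
(-8665 + B(85, 176)) + 17308 = (-8665 + 2*176*(-87 + 85 + 85**2 + 176*85)/(176 + 85)) + 17308 = (-8665 + 2*176*(-87 + 85 + 7225 + 14960)/261) + 17308 = (-8665 + 2*176*(1/261)*22183) + 17308 = (-8665 + 7808416/261) + 17308 = 5546851/261 + 17308 = 10064239/261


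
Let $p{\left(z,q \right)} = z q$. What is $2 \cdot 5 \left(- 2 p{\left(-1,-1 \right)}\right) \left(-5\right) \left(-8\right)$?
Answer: $-800$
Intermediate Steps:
$p{\left(z,q \right)} = q z$
$2 \cdot 5 \left(- 2 p{\left(-1,-1 \right)}\right) \left(-5\right) \left(-8\right) = 2 \cdot 5 \left(- 2 \left(\left(-1\right) \left(-1\right)\right)\right) \left(-5\right) \left(-8\right) = 2 \cdot 5 \left(\left(-2\right) 1\right) \left(-5\right) \left(-8\right) = 2 \cdot 5 \left(-2\right) \left(-5\right) \left(-8\right) = 2 \left(\left(-10\right) \left(-5\right)\right) \left(-8\right) = 2 \cdot 50 \left(-8\right) = 100 \left(-8\right) = -800$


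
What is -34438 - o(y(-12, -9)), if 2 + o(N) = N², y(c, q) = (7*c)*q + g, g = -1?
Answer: -604461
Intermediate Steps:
y(c, q) = -1 + 7*c*q (y(c, q) = (7*c)*q - 1 = 7*c*q - 1 = -1 + 7*c*q)
o(N) = -2 + N²
-34438 - o(y(-12, -9)) = -34438 - (-2 + (-1 + 7*(-12)*(-9))²) = -34438 - (-2 + (-1 + 756)²) = -34438 - (-2 + 755²) = -34438 - (-2 + 570025) = -34438 - 1*570023 = -34438 - 570023 = -604461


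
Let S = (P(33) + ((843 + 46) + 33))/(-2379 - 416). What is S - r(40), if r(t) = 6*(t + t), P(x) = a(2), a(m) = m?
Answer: -1342524/2795 ≈ -480.33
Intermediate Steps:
P(x) = 2
r(t) = 12*t (r(t) = 6*(2*t) = 12*t)
S = -924/2795 (S = (2 + ((843 + 46) + 33))/(-2379 - 416) = (2 + (889 + 33))/(-2795) = (2 + 922)*(-1/2795) = 924*(-1/2795) = -924/2795 ≈ -0.33059)
S - r(40) = -924/2795 - 12*40 = -924/2795 - 1*480 = -924/2795 - 480 = -1342524/2795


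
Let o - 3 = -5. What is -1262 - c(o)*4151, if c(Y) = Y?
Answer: 7040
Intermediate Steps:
o = -2 (o = 3 - 5 = -2)
-1262 - c(o)*4151 = -1262 - (-2)*4151 = -1262 - 1*(-8302) = -1262 + 8302 = 7040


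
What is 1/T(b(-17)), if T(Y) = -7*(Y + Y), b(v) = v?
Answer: 1/238 ≈ 0.0042017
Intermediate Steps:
T(Y) = -14*Y
1/T(b(-17)) = 1/(-14*(-17)) = 1/238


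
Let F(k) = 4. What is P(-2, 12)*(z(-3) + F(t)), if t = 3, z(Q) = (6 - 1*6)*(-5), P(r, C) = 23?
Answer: 92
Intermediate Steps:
z(Q) = 0 (z(Q) = (6 - 6)*(-5) = 0*(-5) = 0)
P(-2, 12)*(z(-3) + F(t)) = 23*(0 + 4) = 23*4 = 92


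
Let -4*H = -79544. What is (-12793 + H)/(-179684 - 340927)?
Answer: -7093/520611 ≈ -0.013624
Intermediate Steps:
H = 19886 (H = -¼*(-79544) = 19886)
(-12793 + H)/(-179684 - 340927) = (-12793 + 19886)/(-179684 - 340927) = 7093/(-520611) = 7093*(-1/520611) = -7093/520611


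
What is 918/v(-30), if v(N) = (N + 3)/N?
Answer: 1020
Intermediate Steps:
v(N) = (3 + N)/N
918/v(-30) = 918/(((3 - 30)/(-30))) = 918/((-1/30*(-27))) = 918/(9/10) = 918*(10/9) = 1020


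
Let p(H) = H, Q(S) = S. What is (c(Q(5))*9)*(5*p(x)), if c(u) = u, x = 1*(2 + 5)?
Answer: 1575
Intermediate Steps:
x = 7 (x = 1*7 = 7)
(c(Q(5))*9)*(5*p(x)) = (5*9)*(5*7) = 45*35 = 1575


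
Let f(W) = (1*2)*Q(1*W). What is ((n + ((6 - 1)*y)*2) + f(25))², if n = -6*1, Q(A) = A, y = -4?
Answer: 16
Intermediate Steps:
n = -6
f(W) = 2*W (f(W) = (1*2)*(1*W) = 2*W)
((n + ((6 - 1)*y)*2) + f(25))² = ((-6 + ((6 - 1)*(-4))*2) + 2*25)² = ((-6 + (5*(-4))*2) + 50)² = ((-6 - 20*2) + 50)² = ((-6 - 40) + 50)² = (-46 + 50)² = 4² = 16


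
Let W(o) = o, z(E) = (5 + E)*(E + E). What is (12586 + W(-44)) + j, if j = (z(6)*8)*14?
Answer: 27326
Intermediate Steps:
z(E) = 2*E*(5 + E) (z(E) = (5 + E)*(2*E) = 2*E*(5 + E))
j = 14784 (j = ((2*6*(5 + 6))*8)*14 = ((2*6*11)*8)*14 = (132*8)*14 = 1056*14 = 14784)
(12586 + W(-44)) + j = (12586 - 44) + 14784 = 12542 + 14784 = 27326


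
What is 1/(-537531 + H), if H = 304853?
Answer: -1/232678 ≈ -4.2978e-6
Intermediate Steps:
1/(-537531 + H) = 1/(-537531 + 304853) = 1/(-232678) = -1/232678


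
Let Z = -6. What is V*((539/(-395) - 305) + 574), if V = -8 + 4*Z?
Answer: -3382912/395 ≈ -8564.3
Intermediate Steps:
V = -32 (V = -8 + 4*(-6) = -8 - 24 = -32)
V*((539/(-395) - 305) + 574) = -32*((539/(-395) - 305) + 574) = -32*((539*(-1/395) - 305) + 574) = -32*((-539/395 - 305) + 574) = -32*(-121014/395 + 574) = -32*105716/395 = -3382912/395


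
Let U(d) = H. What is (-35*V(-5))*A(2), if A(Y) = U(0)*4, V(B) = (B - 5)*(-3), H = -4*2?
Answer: 33600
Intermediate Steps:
H = -8
U(d) = -8
V(B) = 15 - 3*B (V(B) = (-5 + B)*(-3) = 15 - 3*B)
A(Y) = -32 (A(Y) = -8*4 = -32)
(-35*V(-5))*A(2) = -35*(15 - 3*(-5))*(-32) = -35*(15 + 15)*(-32) = -35*30*(-32) = -1050*(-32) = 33600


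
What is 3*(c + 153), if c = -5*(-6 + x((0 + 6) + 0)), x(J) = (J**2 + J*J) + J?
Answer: -621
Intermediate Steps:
x(J) = J + 2*J**2 (x(J) = (J**2 + J**2) + J = 2*J**2 + J = J + 2*J**2)
c = -360 (c = -5*(-6 + ((0 + 6) + 0)*(1 + 2*((0 + 6) + 0))) = -5*(-6 + (6 + 0)*(1 + 2*(6 + 0))) = -5*(-6 + 6*(1 + 2*6)) = -5*(-6 + 6*(1 + 12)) = -5*(-6 + 6*13) = -5*(-6 + 78) = -5*72 = -360)
3*(c + 153) = 3*(-360 + 153) = 3*(-207) = -621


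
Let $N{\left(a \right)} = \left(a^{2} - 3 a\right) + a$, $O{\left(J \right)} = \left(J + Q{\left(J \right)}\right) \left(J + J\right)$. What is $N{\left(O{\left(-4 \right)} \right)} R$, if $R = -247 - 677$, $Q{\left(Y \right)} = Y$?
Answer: $-3666432$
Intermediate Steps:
$O{\left(J \right)} = 4 J^{2}$ ($O{\left(J \right)} = \left(J + J\right) \left(J + J\right) = 2 J 2 J = 4 J^{2}$)
$R = -924$ ($R = -247 - 677 = -924$)
$N{\left(a \right)} = a^{2} - 2 a$
$N{\left(O{\left(-4 \right)} \right)} R = 4 \left(-4\right)^{2} \left(-2 + 4 \left(-4\right)^{2}\right) \left(-924\right) = 4 \cdot 16 \left(-2 + 4 \cdot 16\right) \left(-924\right) = 64 \left(-2 + 64\right) \left(-924\right) = 64 \cdot 62 \left(-924\right) = 3968 \left(-924\right) = -3666432$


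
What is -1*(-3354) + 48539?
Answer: 51893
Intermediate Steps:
-1*(-3354) + 48539 = 3354 + 48539 = 51893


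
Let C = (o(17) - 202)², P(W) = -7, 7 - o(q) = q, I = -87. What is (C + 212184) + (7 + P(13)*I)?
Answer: 257744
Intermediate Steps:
o(q) = 7 - q
C = 44944 (C = ((7 - 1*17) - 202)² = ((7 - 17) - 202)² = (-10 - 202)² = (-212)² = 44944)
(C + 212184) + (7 + P(13)*I) = (44944 + 212184) + (7 - 7*(-87)) = 257128 + (7 + 609) = 257128 + 616 = 257744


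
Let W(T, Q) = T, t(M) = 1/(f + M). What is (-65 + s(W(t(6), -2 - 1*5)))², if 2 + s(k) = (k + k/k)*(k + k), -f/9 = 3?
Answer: 875390569/194481 ≈ 4501.2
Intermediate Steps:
f = -27 (f = -9*3 = -27)
t(M) = 1/(-27 + M)
s(k) = -2 + 2*k*(1 + k) (s(k) = -2 + (k + k/k)*(k + k) = -2 + (k + 1)*(2*k) = -2 + (1 + k)*(2*k) = -2 + 2*k*(1 + k))
(-65 + s(W(t(6), -2 - 1*5)))² = (-65 + (-2 + 2/(-27 + 6) + 2*(1/(-27 + 6))²))² = (-65 + (-2 + 2/(-21) + 2*(1/(-21))²))² = (-65 + (-2 + 2*(-1/21) + 2*(-1/21)²))² = (-65 + (-2 - 2/21 + 2*(1/441)))² = (-65 + (-2 - 2/21 + 2/441))² = (-65 - 922/441)² = (-29587/441)² = 875390569/194481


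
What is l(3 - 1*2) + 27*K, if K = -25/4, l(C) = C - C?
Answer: -675/4 ≈ -168.75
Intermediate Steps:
l(C) = 0
K = -25/4 (K = -25*1/4 = -25/4 ≈ -6.2500)
l(3 - 1*2) + 27*K = 0 + 27*(-25/4) = 0 - 675/4 = -675/4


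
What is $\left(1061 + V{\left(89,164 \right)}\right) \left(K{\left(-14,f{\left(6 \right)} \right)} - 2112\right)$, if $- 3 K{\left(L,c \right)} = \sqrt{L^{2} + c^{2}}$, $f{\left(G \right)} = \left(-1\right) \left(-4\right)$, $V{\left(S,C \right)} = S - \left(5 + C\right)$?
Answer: $-2071872 - 654 \sqrt{53} \approx -2.0766 \cdot 10^{6}$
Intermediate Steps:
$V{\left(S,C \right)} = -5 + S - C$
$f{\left(G \right)} = 4$
$K{\left(L,c \right)} = - \frac{\sqrt{L^{2} + c^{2}}}{3}$
$\left(1061 + V{\left(89,164 \right)}\right) \left(K{\left(-14,f{\left(6 \right)} \right)} - 2112\right) = \left(1061 - 80\right) \left(- \frac{\sqrt{\left(-14\right)^{2} + 4^{2}}}{3} - 2112\right) = \left(1061 - 80\right) \left(- \frac{\sqrt{196 + 16}}{3} - 2112\right) = \left(1061 - 80\right) \left(- \frac{\sqrt{212}}{3} - 2112\right) = 981 \left(- \frac{2 \sqrt{53}}{3} - 2112\right) = 981 \left(-2112 - \frac{2 \sqrt{53}}{3}\right) = -2071872 - 654 \sqrt{53}$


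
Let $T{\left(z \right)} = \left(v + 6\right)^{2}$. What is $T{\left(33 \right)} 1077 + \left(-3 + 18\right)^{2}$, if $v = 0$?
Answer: $38997$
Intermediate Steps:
$T{\left(z \right)} = 36$ ($T{\left(z \right)} = \left(0 + 6\right)^{2} = 6^{2} = 36$)
$T{\left(33 \right)} 1077 + \left(-3 + 18\right)^{2} = 36 \cdot 1077 + \left(-3 + 18\right)^{2} = 38772 + 15^{2} = 38772 + 225 = 38997$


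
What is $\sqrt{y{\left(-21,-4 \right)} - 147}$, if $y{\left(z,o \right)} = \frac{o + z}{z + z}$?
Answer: $\frac{i \sqrt{258258}}{42} \approx 12.1 i$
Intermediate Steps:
$y{\left(z,o \right)} = \frac{o + z}{2 z}$
$\sqrt{y{\left(-21,-4 \right)} - 147} = \sqrt{\frac{-4 - 21}{2 \left(-21\right)} - 147} = \sqrt{\frac{1}{2} \left(- \frac{1}{21}\right) \left(-25\right) - 147} = \sqrt{\frac{25}{42} - 147} = \sqrt{- \frac{6149}{42}} = \frac{i \sqrt{258258}}{42}$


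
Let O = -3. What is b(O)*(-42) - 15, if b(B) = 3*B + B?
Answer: 489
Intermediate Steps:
b(B) = 4*B
b(O)*(-42) - 15 = (4*(-3))*(-42) - 15 = -12*(-42) - 15 = 504 - 15 = 489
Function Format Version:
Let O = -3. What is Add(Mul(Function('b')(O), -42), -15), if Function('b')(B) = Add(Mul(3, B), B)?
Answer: 489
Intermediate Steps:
Function('b')(B) = Mul(4, B)
Add(Mul(Function('b')(O), -42), -15) = Add(Mul(Mul(4, -3), -42), -15) = Add(Mul(-12, -42), -15) = Add(504, -15) = 489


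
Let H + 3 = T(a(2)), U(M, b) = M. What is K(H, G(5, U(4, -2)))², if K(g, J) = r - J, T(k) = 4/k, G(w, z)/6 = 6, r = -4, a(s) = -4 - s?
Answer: 1600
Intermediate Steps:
G(w, z) = 36 (G(w, z) = 6*6 = 36)
H = -11/3 (H = -3 + 4/(-4 - 1*2) = -3 + 4/(-4 - 2) = -3 + 4/(-6) = -3 + 4*(-⅙) = -3 - ⅔ = -11/3 ≈ -3.6667)
K(g, J) = -4 - J
K(H, G(5, U(4, -2)))² = (-4 - 1*36)² = (-4 - 36)² = (-40)² = 1600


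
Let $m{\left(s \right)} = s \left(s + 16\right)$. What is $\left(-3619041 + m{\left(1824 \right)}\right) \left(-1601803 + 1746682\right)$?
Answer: $-38085936399$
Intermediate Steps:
$m{\left(s \right)} = s \left(16 + s\right)$
$\left(-3619041 + m{\left(1824 \right)}\right) \left(-1601803 + 1746682\right) = \left(-3619041 + 1824 \left(16 + 1824\right)\right) \left(-1601803 + 1746682\right) = \left(-3619041 + 1824 \cdot 1840\right) 144879 = \left(-3619041 + 3356160\right) 144879 = \left(-262881\right) 144879 = -38085936399$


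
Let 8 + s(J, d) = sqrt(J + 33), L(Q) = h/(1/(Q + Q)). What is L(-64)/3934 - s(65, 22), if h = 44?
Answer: 12920/1967 - 7*sqrt(2) ≈ -3.3311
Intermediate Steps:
L(Q) = 88*Q (L(Q) = 44/(1/(Q + Q)) = 44/(1/(2*Q)) = 44/((1/(2*Q))) = 44*(2*Q) = 88*Q)
s(J, d) = -8 + sqrt(33 + J) (s(J, d) = -8 + sqrt(J + 33) = -8 + sqrt(33 + J))
L(-64)/3934 - s(65, 22) = (88*(-64))/3934 - (-8 + sqrt(33 + 65)) = -5632*1/3934 - (-8 + sqrt(98)) = -2816/1967 - (-8 + 7*sqrt(2)) = -2816/1967 + (8 - 7*sqrt(2)) = 12920/1967 - 7*sqrt(2)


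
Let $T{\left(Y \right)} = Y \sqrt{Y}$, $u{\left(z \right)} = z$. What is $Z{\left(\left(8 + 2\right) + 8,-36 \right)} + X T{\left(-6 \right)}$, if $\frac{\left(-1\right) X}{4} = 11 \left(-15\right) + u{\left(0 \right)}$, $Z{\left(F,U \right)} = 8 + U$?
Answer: $-28 - 3960 i \sqrt{6} \approx -28.0 - 9700.0 i$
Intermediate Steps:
$T{\left(Y \right)} = Y^{\frac{3}{2}}$
$X = 660$ ($X = - 4 \left(11 \left(-15\right) + 0\right) = - 4 \left(-165 + 0\right) = \left(-4\right) \left(-165\right) = 660$)
$Z{\left(\left(8 + 2\right) + 8,-36 \right)} + X T{\left(-6 \right)} = \left(8 - 36\right) + 660 \left(-6\right)^{\frac{3}{2}} = -28 + 660 \left(- 6 i \sqrt{6}\right) = -28 - 3960 i \sqrt{6}$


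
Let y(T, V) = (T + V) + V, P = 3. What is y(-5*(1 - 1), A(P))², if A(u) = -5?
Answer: 100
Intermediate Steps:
y(T, V) = T + 2*V
y(-5*(1 - 1), A(P))² = (-5*(1 - 1) + 2*(-5))² = (-5*0 - 10)² = (0 - 10)² = (-10)² = 100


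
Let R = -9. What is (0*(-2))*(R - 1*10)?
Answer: 0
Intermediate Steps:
(0*(-2))*(R - 1*10) = (0*(-2))*(-9 - 1*10) = 0*(-9 - 10) = 0*(-19) = 0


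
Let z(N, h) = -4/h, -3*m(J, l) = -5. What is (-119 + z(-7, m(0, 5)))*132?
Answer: -80124/5 ≈ -16025.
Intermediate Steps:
m(J, l) = 5/3 (m(J, l) = -1/3*(-5) = 5/3)
(-119 + z(-7, m(0, 5)))*132 = (-119 - 4/5/3)*132 = (-119 - 4*3/5)*132 = (-119 - 12/5)*132 = -607/5*132 = -80124/5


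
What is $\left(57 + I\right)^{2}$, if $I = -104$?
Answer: $2209$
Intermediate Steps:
$\left(57 + I\right)^{2} = \left(57 - 104\right)^{2} = \left(-47\right)^{2} = 2209$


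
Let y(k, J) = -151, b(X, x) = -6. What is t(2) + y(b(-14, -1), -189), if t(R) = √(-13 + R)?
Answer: -151 + I*√11 ≈ -151.0 + 3.3166*I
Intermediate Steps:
t(2) + y(b(-14, -1), -189) = √(-13 + 2) - 151 = √(-11) - 151 = I*√11 - 151 = -151 + I*√11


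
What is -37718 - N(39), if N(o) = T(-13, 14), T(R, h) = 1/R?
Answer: -490333/13 ≈ -37718.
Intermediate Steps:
N(o) = -1/13 (N(o) = 1/(-13) = -1/13)
-37718 - N(39) = -37718 - 1*(-1/13) = -37718 + 1/13 = -490333/13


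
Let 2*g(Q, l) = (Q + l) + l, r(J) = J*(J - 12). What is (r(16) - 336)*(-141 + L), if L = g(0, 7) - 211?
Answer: 93840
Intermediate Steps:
r(J) = J*(-12 + J)
g(Q, l) = l + Q/2 (g(Q, l) = ((Q + l) + l)/2 = (Q + 2*l)/2 = l + Q/2)
L = -204 (L = (7 + (½)*0) - 211 = (7 + 0) - 211 = 7 - 211 = -204)
(r(16) - 336)*(-141 + L) = (16*(-12 + 16) - 336)*(-141 - 204) = (16*4 - 336)*(-345) = (64 - 336)*(-345) = -272*(-345) = 93840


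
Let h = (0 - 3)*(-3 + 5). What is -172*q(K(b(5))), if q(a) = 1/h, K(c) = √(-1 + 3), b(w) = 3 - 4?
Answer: 86/3 ≈ 28.667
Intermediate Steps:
b(w) = -1
h = -6 (h = -3*2 = -6)
K(c) = √2
q(a) = -⅙ (q(a) = 1/(-6) = -⅙)
-172*q(K(b(5))) = -172*(-⅙) = 86/3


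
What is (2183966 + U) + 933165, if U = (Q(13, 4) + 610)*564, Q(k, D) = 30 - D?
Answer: 3475835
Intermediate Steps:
U = 358704 (U = ((30 - 1*4) + 610)*564 = ((30 - 4) + 610)*564 = (26 + 610)*564 = 636*564 = 358704)
(2183966 + U) + 933165 = (2183966 + 358704) + 933165 = 2542670 + 933165 = 3475835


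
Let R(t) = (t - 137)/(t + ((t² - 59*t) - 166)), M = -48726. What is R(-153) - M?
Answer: 1564932652/32117 ≈ 48726.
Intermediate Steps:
R(t) = (-137 + t)/(-166 + t² - 58*t) (R(t) = (-137 + t)/(t + (-166 + t² - 59*t)) = (-137 + t)/(-166 + t² - 58*t))
R(-153) - M = (137 - 1*(-153))/(166 - 1*(-153)² + 58*(-153)) - 1*(-48726) = (137 + 153)/(166 - 1*23409 - 8874) + 48726 = 290/(166 - 23409 - 8874) + 48726 = 290/(-32117) + 48726 = -1/32117*290 + 48726 = -290/32117 + 48726 = 1564932652/32117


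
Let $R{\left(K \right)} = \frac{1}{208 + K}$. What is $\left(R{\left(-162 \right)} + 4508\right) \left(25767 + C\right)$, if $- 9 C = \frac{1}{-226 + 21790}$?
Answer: $\frac{115222425700931}{991944} \approx 1.1616 \cdot 10^{8}$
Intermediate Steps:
$C = - \frac{1}{194076}$ ($C = - \frac{1}{9 \left(-226 + 21790\right)} = - \frac{1}{9 \cdot 21564} = \left(- \frac{1}{9}\right) \frac{1}{21564} = - \frac{1}{194076} \approx -5.1526 \cdot 10^{-6}$)
$\left(R{\left(-162 \right)} + 4508\right) \left(25767 + C\right) = \left(\frac{1}{208 - 162} + 4508\right) \left(25767 - \frac{1}{194076}\right) = \left(\frac{1}{46} + 4508\right) \frac{5000756291}{194076} = \frac{207369}{46} \cdot \frac{5000756291}{194076} = \frac{115222425700931}{991944}$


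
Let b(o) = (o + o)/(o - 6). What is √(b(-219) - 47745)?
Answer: I*√10742187/15 ≈ 218.5*I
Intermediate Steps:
b(o) = 2*o/(-6 + o) (b(o) = (2*o)/(-6 + o) = 2*o/(-6 + o))
√(b(-219) - 47745) = √(2*(-219)/(-6 - 219) - 47745) = √(2*(-219)/(-225) - 47745) = √(2*(-219)*(-1/225) - 47745) = √(146/75 - 47745) = √(-3580729/75) = I*√10742187/15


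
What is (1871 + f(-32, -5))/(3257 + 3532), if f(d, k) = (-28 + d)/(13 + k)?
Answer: 3727/13578 ≈ 0.27449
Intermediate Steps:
f(d, k) = (-28 + d)/(13 + k)
(1871 + f(-32, -5))/(3257 + 3532) = (1871 + (-28 - 32)/(13 - 5))/(3257 + 3532) = (1871 - 60/8)/6789 = (1871 + (⅛)*(-60))*(1/6789) = (1871 - 15/2)*(1/6789) = (3727/2)*(1/6789) = 3727/13578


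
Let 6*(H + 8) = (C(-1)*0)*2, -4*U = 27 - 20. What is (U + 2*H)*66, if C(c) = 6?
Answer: -2343/2 ≈ -1171.5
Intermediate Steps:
U = -7/4 (U = -(27 - 20)/4 = -¼*7 = -7/4 ≈ -1.7500)
H = -8 (H = -8 + ((6*0)*2)/6 = -8 + (0*2)/6 = -8 + (⅙)*0 = -8 + 0 = -8)
(U + 2*H)*66 = (-7/4 + 2*(-8))*66 = (-7/4 - 16)*66 = -71/4*66 = -2343/2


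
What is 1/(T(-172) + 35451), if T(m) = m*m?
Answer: 1/65035 ≈ 1.5376e-5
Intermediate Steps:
T(m) = m²
1/(T(-172) + 35451) = 1/((-172)² + 35451) = 1/(29584 + 35451) = 1/65035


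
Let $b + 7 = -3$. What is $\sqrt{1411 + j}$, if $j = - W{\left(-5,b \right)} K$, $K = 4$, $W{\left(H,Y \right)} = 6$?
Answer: $\sqrt{1387} \approx 37.242$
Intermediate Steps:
$b = -10$ ($b = -7 - 3 = -10$)
$j = -24$ ($j = \left(-1\right) 6 \cdot 4 = \left(-6\right) 4 = -24$)
$\sqrt{1411 + j} = \sqrt{1411 - 24} = \sqrt{1387}$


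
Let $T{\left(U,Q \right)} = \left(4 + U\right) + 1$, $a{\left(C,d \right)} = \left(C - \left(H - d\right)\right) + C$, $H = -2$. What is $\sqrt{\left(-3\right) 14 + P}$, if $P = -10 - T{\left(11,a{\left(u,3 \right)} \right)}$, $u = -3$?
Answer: $2 i \sqrt{17} \approx 8.2462 i$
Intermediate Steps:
$a{\left(C,d \right)} = 2 + d + 2 C$ ($a{\left(C,d \right)} = \left(C + \left(d - -2\right)\right) + C = \left(C + \left(d + 2\right)\right) + C = \left(C + \left(2 + d\right)\right) + C = \left(2 + C + d\right) + C = 2 + d + 2 C$)
$T{\left(U,Q \right)} = 5 + U$
$P = -26$ ($P = -10 - \left(5 + 11\right) = -10 - 16 = -26$)
$\sqrt{\left(-3\right) 14 + P} = \sqrt{\left(-3\right) 14 - 26} = \sqrt{-42 - 26} = \sqrt{-68} = 2 i \sqrt{17}$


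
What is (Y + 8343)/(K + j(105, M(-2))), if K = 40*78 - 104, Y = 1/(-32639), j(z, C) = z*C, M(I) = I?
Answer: 136153588/45792517 ≈ 2.9733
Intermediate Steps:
j(z, C) = C*z
Y = -1/32639 ≈ -3.0638e-5
K = 3016 (K = 3120 - 104 = 3016)
(Y + 8343)/(K + j(105, M(-2))) = (-1/32639 + 8343)/(3016 - 2*105) = 272307176/(32639*(3016 - 210)) = (272307176/32639)/2806 = (272307176/32639)*(1/2806) = 136153588/45792517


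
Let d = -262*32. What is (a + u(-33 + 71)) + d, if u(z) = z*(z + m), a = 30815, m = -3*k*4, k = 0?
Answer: 23875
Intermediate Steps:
m = 0 (m = -3*0*4 = 0*4 = 0)
d = -8384
u(z) = z² (u(z) = z*(z + 0) = z*z = z²)
(a + u(-33 + 71)) + d = (30815 + (-33 + 71)²) - 8384 = (30815 + 38²) - 8384 = (30815 + 1444) - 8384 = 32259 - 8384 = 23875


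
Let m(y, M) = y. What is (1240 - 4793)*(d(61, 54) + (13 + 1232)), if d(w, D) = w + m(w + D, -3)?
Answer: -5048813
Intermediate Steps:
d(w, D) = D + 2*w (d(w, D) = w + (w + D) = w + (D + w) = D + 2*w)
(1240 - 4793)*(d(61, 54) + (13 + 1232)) = (1240 - 4793)*((54 + 2*61) + (13 + 1232)) = -3553*((54 + 122) + 1245) = -3553*(176 + 1245) = -3553*1421 = -5048813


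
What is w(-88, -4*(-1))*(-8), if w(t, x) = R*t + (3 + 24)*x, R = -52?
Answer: -37472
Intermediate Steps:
w(t, x) = -52*t + 27*x (w(t, x) = -52*t + (3 + 24)*x = -52*t + 27*x)
w(-88, -4*(-1))*(-8) = (-52*(-88) + 27*(-4*(-1)))*(-8) = (4576 + 27*4)*(-8) = (4576 + 108)*(-8) = 4684*(-8) = -37472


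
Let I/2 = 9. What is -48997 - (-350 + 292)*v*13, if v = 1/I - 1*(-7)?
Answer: -393094/9 ≈ -43677.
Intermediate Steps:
I = 18 (I = 2*9 = 18)
v = 127/18 (v = 1/18 - 1*(-7) = 1/18 + 7 = 127/18 ≈ 7.0556)
-48997 - (-350 + 292)*v*13 = -48997 - (-350 + 292)*(127/18)*13 = -48997 - (-58)*1651/18 = -48997 - 1*(-47879/9) = -48997 + 47879/9 = -393094/9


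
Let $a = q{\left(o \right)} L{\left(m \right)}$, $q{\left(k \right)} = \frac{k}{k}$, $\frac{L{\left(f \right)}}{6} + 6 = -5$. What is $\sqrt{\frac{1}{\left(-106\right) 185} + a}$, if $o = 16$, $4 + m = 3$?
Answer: $\frac{i \sqrt{25380458210}}{19610} \approx 8.124 i$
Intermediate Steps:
$m = -1$ ($m = -4 + 3 = -1$)
$L{\left(f \right)} = -66$ ($L{\left(f \right)} = -36 + 6 \left(-5\right) = -36 - 30 = -66$)
$q{\left(k \right)} = 1$
$a = -66$ ($a = 1 \left(-66\right) = -66$)
$\sqrt{\frac{1}{\left(-106\right) 185} + a} = \sqrt{\frac{1}{\left(-106\right) 185} - 66} = \sqrt{\frac{1}{-19610} - 66} = \sqrt{- \frac{1}{19610} - 66} = \sqrt{- \frac{1294261}{19610}} = \frac{i \sqrt{25380458210}}{19610}$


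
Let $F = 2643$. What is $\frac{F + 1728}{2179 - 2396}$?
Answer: $- \frac{141}{7} \approx -20.143$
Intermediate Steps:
$\frac{F + 1728}{2179 - 2396} = \frac{2643 + 1728}{2179 - 2396} = \frac{4371}{-217} = 4371 \left(- \frac{1}{217}\right) = - \frac{141}{7}$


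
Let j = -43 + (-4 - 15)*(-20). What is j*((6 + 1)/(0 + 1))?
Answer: 2359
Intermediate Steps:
j = 337 (j = -43 - 19*(-20) = -43 + 380 = 337)
j*((6 + 1)/(0 + 1)) = 337*((6 + 1)/(0 + 1)) = 337*(7/1) = 337*(7*1) = 337*7 = 2359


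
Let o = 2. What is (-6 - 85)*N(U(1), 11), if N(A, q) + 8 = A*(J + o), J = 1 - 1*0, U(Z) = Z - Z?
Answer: 728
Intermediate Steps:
U(Z) = 0
J = 1 (J = 1 + 0 = 1)
N(A, q) = -8 + 3*A (N(A, q) = -8 + A*(1 + 2) = -8 + A*3 = -8 + 3*A)
(-6 - 85)*N(U(1), 11) = (-6 - 85)*(-8 + 3*0) = -91*(-8 + 0) = -91*(-8) = 728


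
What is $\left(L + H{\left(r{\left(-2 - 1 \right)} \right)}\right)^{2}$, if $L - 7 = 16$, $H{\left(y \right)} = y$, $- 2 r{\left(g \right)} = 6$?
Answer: $400$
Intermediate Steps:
$r{\left(g \right)} = -3$ ($r{\left(g \right)} = \left(- \frac{1}{2}\right) 6 = -3$)
$L = 23$ ($L = 7 + 16 = 23$)
$\left(L + H{\left(r{\left(-2 - 1 \right)} \right)}\right)^{2} = \left(23 - 3\right)^{2} = 20^{2} = 400$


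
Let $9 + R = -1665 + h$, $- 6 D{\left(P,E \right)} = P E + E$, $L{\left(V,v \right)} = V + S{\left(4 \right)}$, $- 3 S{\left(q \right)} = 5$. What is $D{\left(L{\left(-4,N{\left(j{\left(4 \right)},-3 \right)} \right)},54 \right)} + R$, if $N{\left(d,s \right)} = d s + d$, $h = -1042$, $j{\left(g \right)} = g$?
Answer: $-2674$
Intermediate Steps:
$S{\left(q \right)} = - \frac{5}{3}$ ($S{\left(q \right)} = \left(- \frac{1}{3}\right) 5 = - \frac{5}{3}$)
$N{\left(d,s \right)} = d + d s$
$L{\left(V,v \right)} = - \frac{5}{3} + V$ ($L{\left(V,v \right)} = V - \frac{5}{3} = - \frac{5}{3} + V$)
$D{\left(P,E \right)} = - \frac{E}{6} - \frac{E P}{6}$ ($D{\left(P,E \right)} = - \frac{P E + E}{6} = - \frac{E P + E}{6} = - \frac{E + E P}{6} = - \frac{E}{6} - \frac{E P}{6}$)
$R = -2716$ ($R = -9 - 2707 = -2716$)
$D{\left(L{\left(-4,N{\left(j{\left(4 \right)},-3 \right)} \right)},54 \right)} + R = \left(- \frac{1}{6}\right) 54 \left(1 - \frac{17}{3}\right) - 2716 = \left(- \frac{1}{6}\right) 54 \left(- \frac{14}{3}\right) - 2716 = 42 - 2716 = -2674$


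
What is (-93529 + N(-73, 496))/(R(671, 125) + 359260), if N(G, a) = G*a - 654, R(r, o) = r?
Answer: -130391/359931 ≈ -0.36227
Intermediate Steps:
N(G, a) = -654 + G*a
(-93529 + N(-73, 496))/(R(671, 125) + 359260) = (-93529 + (-654 - 73*496))/(671 + 359260) = (-93529 + (-654 - 36208))/359931 = (-93529 - 36862)*(1/359931) = -130391*1/359931 = -130391/359931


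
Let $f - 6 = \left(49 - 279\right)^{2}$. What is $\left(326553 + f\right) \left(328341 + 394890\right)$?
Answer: $274436512029$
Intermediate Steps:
$f = 52906$ ($f = 6 + \left(49 - 279\right)^{2} = 6 + \left(-230\right)^{2} = 6 + 52900 = 52906$)
$\left(326553 + f\right) \left(328341 + 394890\right) = \left(326553 + 52906\right) \left(328341 + 394890\right) = 379459 \cdot 723231 = 274436512029$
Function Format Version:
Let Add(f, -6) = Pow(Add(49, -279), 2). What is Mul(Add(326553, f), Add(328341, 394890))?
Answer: 274436512029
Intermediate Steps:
f = 52906 (f = Add(6, Pow(Add(49, -279), 2)) = Add(6, Pow(-230, 2)) = Add(6, 52900) = 52906)
Mul(Add(326553, f), Add(328341, 394890)) = Mul(Add(326553, 52906), Add(328341, 394890)) = Mul(379459, 723231) = 274436512029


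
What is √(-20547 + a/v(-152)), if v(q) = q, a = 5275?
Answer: I*√118879922/76 ≈ 143.46*I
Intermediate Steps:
√(-20547 + a/v(-152)) = √(-20547 + 5275/(-152)) = √(-20547 + 5275*(-1/152)) = √(-20547 - 5275/152) = √(-3128419/152) = I*√118879922/76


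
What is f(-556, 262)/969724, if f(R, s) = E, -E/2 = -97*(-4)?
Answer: -194/242431 ≈ -0.00080023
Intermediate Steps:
E = -776 (E = -(-194)*(-4) = -2*388 = -776)
f(R, s) = -776
f(-556, 262)/969724 = -776/969724 = -776*1/969724 = -194/242431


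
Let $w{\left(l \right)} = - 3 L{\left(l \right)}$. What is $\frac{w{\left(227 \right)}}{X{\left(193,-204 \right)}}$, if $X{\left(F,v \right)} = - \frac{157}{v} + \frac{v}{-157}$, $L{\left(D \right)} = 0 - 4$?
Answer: $\frac{384336}{66265} \approx 5.8$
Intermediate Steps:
$L{\left(D \right)} = -4$
$X{\left(F,v \right)} = - \frac{157}{v} - \frac{v}{157}$ ($X{\left(F,v \right)} = - \frac{157}{v} + v \left(- \frac{1}{157}\right) = - \frac{157}{v} - \frac{v}{157}$)
$w{\left(l \right)} = 12$ ($w{\left(l \right)} = \left(-3\right) \left(-4\right) = 12$)
$\frac{w{\left(227 \right)}}{X{\left(193,-204 \right)}} = \frac{12}{- \frac{157}{-204} - - \frac{204}{157}} = \frac{12}{\left(-157\right) \left(- \frac{1}{204}\right) + \frac{204}{157}} = \frac{12}{\frac{157}{204} + \frac{204}{157}} = \frac{12}{\frac{66265}{32028}} = 12 \cdot \frac{32028}{66265} = \frac{384336}{66265}$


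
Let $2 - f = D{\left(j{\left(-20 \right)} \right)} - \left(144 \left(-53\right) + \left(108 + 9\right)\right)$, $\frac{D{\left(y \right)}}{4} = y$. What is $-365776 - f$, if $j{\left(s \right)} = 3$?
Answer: $-358251$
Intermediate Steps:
$D{\left(y \right)} = 4 y$
$f = -7525$ ($f = 2 - \left(4 \cdot 3 - \left(144 \left(-53\right) + \left(108 + 9\right)\right)\right) = 2 - \left(12 - \left(-7632 + 117\right)\right) = 2 - \left(12 - -7515\right) = 2 - \left(12 + 7515\right) = 2 - 7527 = -7525$)
$-365776 - f = -365776 - -7525 = -365776 + 7525 = -358251$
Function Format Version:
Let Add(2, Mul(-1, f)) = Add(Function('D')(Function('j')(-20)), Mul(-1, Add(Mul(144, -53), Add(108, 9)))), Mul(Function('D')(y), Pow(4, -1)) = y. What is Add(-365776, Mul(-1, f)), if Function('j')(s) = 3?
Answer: -358251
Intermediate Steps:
Function('D')(y) = Mul(4, y)
f = -7525 (f = Add(2, Mul(-1, Add(Mul(4, 3), Mul(-1, Add(Mul(144, -53), Add(108, 9)))))) = Add(2, Mul(-1, Add(12, Mul(-1, Add(-7632, 117))))) = Add(2, Mul(-1, Add(12, Mul(-1, -7515)))) = Add(2, Mul(-1, Add(12, 7515))) = Add(2, Mul(-1, 7527)) = Add(2, -7527) = -7525)
Add(-365776, Mul(-1, f)) = Add(-365776, Mul(-1, -7525)) = Add(-365776, 7525) = -358251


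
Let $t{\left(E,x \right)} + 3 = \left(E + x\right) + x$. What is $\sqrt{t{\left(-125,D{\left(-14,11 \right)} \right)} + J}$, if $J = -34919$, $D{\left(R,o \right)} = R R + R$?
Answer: $i \sqrt{34683} \approx 186.23 i$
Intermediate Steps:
$D{\left(R,o \right)} = R + R^{2}$ ($D{\left(R,o \right)} = R^{2} + R = R + R^{2}$)
$t{\left(E,x \right)} = -3 + E + 2 x$ ($t{\left(E,x \right)} = -3 + \left(\left(E + x\right) + x\right) = -3 + \left(E + 2 x\right) = -3 + E + 2 x$)
$\sqrt{t{\left(-125,D{\left(-14,11 \right)} \right)} + J} = \sqrt{\left(-3 - 125 + 2 \left(- 14 \left(1 - 14\right)\right)\right) - 34919} = \sqrt{\left(-3 - 125 + 2 \left(\left(-14\right) \left(-13\right)\right)\right) - 34919} = \sqrt{\left(-3 - 125 + 2 \cdot 182\right) - 34919} = \sqrt{\left(-3 - 125 + 364\right) - 34919} = \sqrt{236 - 34919} = \sqrt{-34683} = i \sqrt{34683}$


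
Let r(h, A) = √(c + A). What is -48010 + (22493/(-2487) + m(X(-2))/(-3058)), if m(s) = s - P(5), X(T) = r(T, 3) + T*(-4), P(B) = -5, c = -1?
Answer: -365196676385/7605246 - √2/3058 ≈ -48019.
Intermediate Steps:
r(h, A) = √(-1 + A)
X(T) = √2 - 4*T (X(T) = √(-1 + 3) + T*(-4) = √2 - 4*T)
m(s) = 5 + s (m(s) = s - 1*(-5) = s + 5 = 5 + s)
-48010 + (22493/(-2487) + m(X(-2))/(-3058)) = -48010 + (22493/(-2487) + (5 + (√2 - 4*(-2)))/(-3058)) = -48010 + (22493*(-1/2487) + (5 + (√2 + 8))*(-1/3058)) = -48010 + (-22493/2487 + (5 + (8 + √2))*(-1/3058)) = -48010 + (-22493/2487 + (13 + √2)*(-1/3058)) = -48010 + (-22493/2487 + (-13/3058 - √2/3058)) = -48010 + (-68815925/7605246 - √2/3058) = -365196676385/7605246 - √2/3058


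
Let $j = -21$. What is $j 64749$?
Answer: $-1359729$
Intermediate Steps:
$j 64749 = \left(-21\right) 64749 = -1359729$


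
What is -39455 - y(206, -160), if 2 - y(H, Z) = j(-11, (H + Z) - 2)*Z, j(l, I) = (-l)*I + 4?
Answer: -117537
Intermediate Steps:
j(l, I) = 4 - I*l (j(l, I) = -I*l + 4 = 4 - I*l)
y(H, Z) = 2 - Z*(-18 + 11*H + 11*Z) (y(H, Z) = 2 - (4 - 1*((H + Z) - 2)*(-11))*Z = 2 - (4 - 1*(-2 + H + Z)*(-11))*Z = 2 - (4 + (-22 + 11*H + 11*Z))*Z = 2 - (-18 + 11*H + 11*Z)*Z = 2 - Z*(-18 + 11*H + 11*Z))
-39455 - y(206, -160) = -39455 - (2 - 160*(18 - 11*206 - 11*(-160))) = -39455 - (2 - 160*(18 - 2266 + 1760)) = -39455 - (2 - 160*(-488)) = -39455 - (2 + 78080) = -39455 - 1*78082 = -39455 - 78082 = -117537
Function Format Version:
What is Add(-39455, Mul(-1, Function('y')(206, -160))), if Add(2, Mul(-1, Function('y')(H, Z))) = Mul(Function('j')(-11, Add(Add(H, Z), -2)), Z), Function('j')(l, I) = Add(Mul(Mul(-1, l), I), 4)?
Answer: -117537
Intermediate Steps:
Function('j')(l, I) = Add(4, Mul(-1, I, l)) (Function('j')(l, I) = Add(Mul(-1, I, l), 4) = Add(4, Mul(-1, I, l)))
Function('y')(H, Z) = Add(2, Mul(-1, Z, Add(-18, Mul(11, H), Mul(11, Z)))) (Function('y')(H, Z) = Add(2, Mul(-1, Mul(Add(4, Mul(-1, Add(Add(H, Z), -2), -11)), Z))) = Add(2, Mul(-1, Mul(Add(4, Mul(-1, Add(-2, H, Z), -11)), Z))) = Add(2, Mul(-1, Mul(Add(4, Add(-22, Mul(11, H), Mul(11, Z))), Z))) = Add(2, Mul(-1, Mul(Add(-18, Mul(11, H), Mul(11, Z)), Z))) = Add(2, Mul(-1, Mul(Z, Add(-18, Mul(11, H), Mul(11, Z))))) = Add(2, Mul(-1, Z, Add(-18, Mul(11, H), Mul(11, Z)))))
Add(-39455, Mul(-1, Function('y')(206, -160))) = Add(-39455, Mul(-1, Add(2, Mul(-160, Add(18, Mul(-11, 206), Mul(-11, -160)))))) = Add(-39455, Mul(-1, Add(2, Mul(-160, Add(18, -2266, 1760))))) = Add(-39455, Mul(-1, Add(2, Mul(-160, -488)))) = Add(-39455, Mul(-1, Add(2, 78080))) = Add(-39455, Mul(-1, 78082)) = Add(-39455, -78082) = -117537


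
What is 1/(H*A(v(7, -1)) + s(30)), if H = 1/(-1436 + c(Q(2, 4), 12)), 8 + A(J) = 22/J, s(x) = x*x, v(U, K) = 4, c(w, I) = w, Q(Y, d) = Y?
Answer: 2868/2581205 ≈ 0.0011111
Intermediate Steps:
s(x) = x²
A(J) = -8 + 22/J
H = -1/1434 (H = 1/(-1436 + 2) = 1/(-1434) = -1/1434 ≈ -0.00069735)
1/(H*A(v(7, -1)) + s(30)) = 1/(-(-8 + 22/4)/1434 + 30²) = 1/(-(-8 + 22*(¼))/1434 + 900) = 1/(-(-8 + 11/2)/1434 + 900) = 1/(-1/1434*(-5/2) + 900) = 1/(5/2868 + 900) = 1/(2581205/2868) = 2868/2581205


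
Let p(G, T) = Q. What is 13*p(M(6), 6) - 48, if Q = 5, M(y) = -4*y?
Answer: 17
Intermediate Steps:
p(G, T) = 5
13*p(M(6), 6) - 48 = 13*5 - 48 = 65 - 48 = 17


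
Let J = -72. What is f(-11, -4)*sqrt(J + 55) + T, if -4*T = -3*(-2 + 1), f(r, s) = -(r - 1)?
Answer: -3/4 + 12*I*sqrt(17) ≈ -0.75 + 49.477*I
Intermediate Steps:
f(r, s) = 1 - r (f(r, s) = -(-1 + r) = 1 - r)
T = -3/4 (T = -(-3)*(-2 + 1)/4 = -(-3)*(-1)/4 = -1/4*3 = -3/4 ≈ -0.75000)
f(-11, -4)*sqrt(J + 55) + T = (1 - 1*(-11))*sqrt(-72 + 55) - 3/4 = (1 + 11)*sqrt(-17) - 3/4 = 12*(I*sqrt(17)) - 3/4 = 12*I*sqrt(17) - 3/4 = -3/4 + 12*I*sqrt(17)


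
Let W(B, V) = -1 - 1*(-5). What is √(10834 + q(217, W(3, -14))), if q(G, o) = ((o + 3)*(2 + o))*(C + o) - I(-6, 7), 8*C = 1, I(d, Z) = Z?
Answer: 3*√4889/2 ≈ 104.88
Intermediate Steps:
W(B, V) = 4 (W(B, V) = -1 + 5 = 4)
C = ⅛ (C = (⅛)*1 = ⅛ ≈ 0.12500)
q(G, o) = -7 + (2 + o)*(3 + o)*(⅛ + o) (q(G, o) = ((o + 3)*(2 + o))*(⅛ + o) - 1*7 = ((3 + o)*(2 + o))*(⅛ + o) - 7 = ((2 + o)*(3 + o))*(⅛ + o) - 7 = (2 + o)*(3 + o)*(⅛ + o) - 7 = -7 + (2 + o)*(3 + o)*(⅛ + o))
√(10834 + q(217, W(3, -14))) = √(10834 + (-25/4 + 4³ + (41/8)*4² + (53/8)*4)) = √(10834 + (-25/4 + 64 + (41/8)*16 + 53/2)) = √(10834 + (-25/4 + 64 + 82 + 53/2)) = √(10834 + 665/4) = √(44001/4) = 3*√4889/2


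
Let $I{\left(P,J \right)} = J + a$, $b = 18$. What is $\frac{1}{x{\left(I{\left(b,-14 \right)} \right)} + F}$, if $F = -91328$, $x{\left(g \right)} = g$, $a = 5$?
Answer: $- \frac{1}{91337} \approx -1.0948 \cdot 10^{-5}$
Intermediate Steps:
$I{\left(P,J \right)} = 5 + J$ ($I{\left(P,J \right)} = J + 5 = 5 + J$)
$\frac{1}{x{\left(I{\left(b,-14 \right)} \right)} + F} = \frac{1}{\left(5 - 14\right) - 91328} = \frac{1}{-9 - 91328} = \frac{1}{-91337} = - \frac{1}{91337}$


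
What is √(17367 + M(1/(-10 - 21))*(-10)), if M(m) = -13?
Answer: √17497 ≈ 132.28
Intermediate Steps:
√(17367 + M(1/(-10 - 21))*(-10)) = √(17367 - 13*(-10)) = √(17367 + 130) = √17497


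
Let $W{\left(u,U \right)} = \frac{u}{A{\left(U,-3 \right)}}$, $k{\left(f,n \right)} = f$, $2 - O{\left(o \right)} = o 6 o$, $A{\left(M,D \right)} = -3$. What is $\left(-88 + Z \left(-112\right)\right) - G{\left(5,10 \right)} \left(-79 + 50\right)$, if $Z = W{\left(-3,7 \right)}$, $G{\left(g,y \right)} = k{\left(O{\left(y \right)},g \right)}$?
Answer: $-17542$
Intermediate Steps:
$O{\left(o \right)} = 2 - 6 o^{2}$ ($O{\left(o \right)} = 2 - o 6 o = 2 - 6 o o = 2 - 6 o^{2}$)
$G{\left(g,y \right)} = 2 - 6 y^{2}$
$W{\left(u,U \right)} = - \frac{u}{3}$ ($W{\left(u,U \right)} = \frac{u}{-3} = u \left(- \frac{1}{3}\right) = - \frac{u}{3}$)
$Z = 1$ ($Z = \left(- \frac{1}{3}\right) \left(-3\right) = 1$)
$\left(-88 + Z \left(-112\right)\right) - G{\left(5,10 \right)} \left(-79 + 50\right) = \left(-88 + 1 \left(-112\right)\right) - \left(2 - 6 \cdot 10^{2}\right) \left(-79 + 50\right) = \left(-88 - 112\right) - \left(2 - 600\right) \left(-29\right) = -200 - \left(2 - 600\right) \left(-29\right) = -200 - \left(-598\right) \left(-29\right) = -200 - 17342 = -17542$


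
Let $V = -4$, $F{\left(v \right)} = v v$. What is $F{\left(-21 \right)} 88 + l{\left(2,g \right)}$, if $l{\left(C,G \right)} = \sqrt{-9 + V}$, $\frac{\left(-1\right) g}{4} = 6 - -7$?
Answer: $38808 + i \sqrt{13} \approx 38808.0 + 3.6056 i$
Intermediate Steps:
$F{\left(v \right)} = v^{2}$
$g = -52$ ($g = - 4 \left(6 - -7\right) = - 4 \left(6 + 7\right) = \left(-4\right) 13 = -52$)
$l{\left(C,G \right)} = i \sqrt{13}$ ($l{\left(C,G \right)} = \sqrt{-9 - 4} = \sqrt{-13} = i \sqrt{13}$)
$F{\left(-21 \right)} 88 + l{\left(2,g \right)} = \left(-21\right)^{2} \cdot 88 + i \sqrt{13} = 441 \cdot 88 + i \sqrt{13} = 38808 + i \sqrt{13}$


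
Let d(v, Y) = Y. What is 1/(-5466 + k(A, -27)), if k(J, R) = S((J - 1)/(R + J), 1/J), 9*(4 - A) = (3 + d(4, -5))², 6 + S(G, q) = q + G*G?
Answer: -1424672/7795387567 ≈ -0.00018276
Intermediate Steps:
S(G, q) = -6 + q + G² (S(G, q) = -6 + (q + G*G) = -6 + (q + G²) = -6 + q + G²)
A = 32/9 (A = 4 - (3 - 5)²/9 = 4 - ⅑*(-2)² = 4 - ⅑*4 = 4 - 4/9 = 32/9 ≈ 3.5556)
k(J, R) = -6 + 1/J + (-1 + J)²/(J + R)² (k(J, R) = -6 + 1/J + ((J - 1)/(R + J))² = -6 + 1/J + ((-1 + J)/(J + R))² = -6 + 1/J + (-1 + J)²/(J + R)²)
1/(-5466 + k(A, -27)) = 1/(-5466 + (-6 + 1/(32/9) + (-1 + 32/9)²/(32/9 - 27)²)) = 1/(-5466 + (-6 + 9/32 + (23/9)²/(-211/9)²)) = 1/(-5466 + (-6 + 9/32 + (529/81)*(81/44521))) = 1/(-5466 + (-6 + 9/32 + 529/44521)) = 1/(-5466 - 8130415/1424672) = 1/(-7795387567/1424672) = -1424672/7795387567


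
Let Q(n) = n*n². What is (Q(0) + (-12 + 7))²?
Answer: 25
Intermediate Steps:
Q(n) = n³
(Q(0) + (-12 + 7))² = (0³ + (-12 + 7))² = (0 - 5)² = (-5)² = 25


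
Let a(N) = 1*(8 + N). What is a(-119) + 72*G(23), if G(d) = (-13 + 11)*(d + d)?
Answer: -6735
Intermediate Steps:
a(N) = 8 + N
G(d) = -4*d
a(-119) + 72*G(23) = (8 - 119) + 72*(-4*23) = -111 + 72*(-92) = -111 - 6624 = -6735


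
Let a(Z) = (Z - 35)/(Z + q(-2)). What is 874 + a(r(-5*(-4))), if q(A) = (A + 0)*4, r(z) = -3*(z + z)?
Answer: 112027/128 ≈ 875.21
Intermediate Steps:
r(z) = -6*z
q(A) = 4*A (q(A) = A*4 = 4*A)
a(Z) = (-35 + Z)/(-8 + Z) (a(Z) = (Z - 35)/(Z + 4*(-2)) = (-35 + Z)/(Z - 8) = (-35 + Z)/(-8 + Z))
874 + a(r(-5*(-4))) = 874 + (-35 - (-30)*(-4))/(-8 - (-30)*(-4)) = 874 + (-35 - 6*20)/(-8 - 6*20) = 874 + (-35 - 120)/(-8 - 120) = 874 - 155/(-128) = 874 - 1/128*(-155) = 874 + 155/128 = 112027/128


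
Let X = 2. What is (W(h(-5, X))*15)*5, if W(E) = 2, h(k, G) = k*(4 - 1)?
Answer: 150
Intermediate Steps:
h(k, G) = 3*k (h(k, G) = k*3 = 3*k)
(W(h(-5, X))*15)*5 = (2*15)*5 = 30*5 = 150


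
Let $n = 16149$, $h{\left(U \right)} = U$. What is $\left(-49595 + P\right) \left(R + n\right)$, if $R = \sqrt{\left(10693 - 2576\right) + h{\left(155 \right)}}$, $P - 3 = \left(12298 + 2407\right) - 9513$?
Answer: $-717015600 - 177600 \sqrt{517} \approx -7.2105 \cdot 10^{8}$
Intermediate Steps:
$P = 5195$ ($P = 3 + \left(\left(12298 + 2407\right) - 9513\right) = 3 + \left(14705 - 9513\right) = 3 + 5192 = 5195$)
$R = 4 \sqrt{517}$ ($R = \sqrt{\left(10693 - 2576\right) + 155} = \sqrt{8117 + 155} = \sqrt{8272} = 4 \sqrt{517} \approx 90.951$)
$\left(-49595 + P\right) \left(R + n\right) = \left(-49595 + 5195\right) \left(4 \sqrt{517} + 16149\right) = - 44400 \left(16149 + 4 \sqrt{517}\right) = -717015600 - 177600 \sqrt{517}$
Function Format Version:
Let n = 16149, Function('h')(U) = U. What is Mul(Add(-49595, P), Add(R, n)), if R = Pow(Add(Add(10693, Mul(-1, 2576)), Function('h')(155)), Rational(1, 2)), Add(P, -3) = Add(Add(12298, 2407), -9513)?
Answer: Add(-717015600, Mul(-177600, Pow(517, Rational(1, 2)))) ≈ -7.2105e+8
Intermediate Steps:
P = 5195 (P = Add(3, Add(Add(12298, 2407), -9513)) = Add(3, Add(14705, -9513)) = Add(3, 5192) = 5195)
R = Mul(4, Pow(517, Rational(1, 2))) (R = Pow(Add(Add(10693, Mul(-1, 2576)), 155), Rational(1, 2)) = Pow(Add(Add(10693, -2576), 155), Rational(1, 2)) = Pow(Add(8117, 155), Rational(1, 2)) = Pow(8272, Rational(1, 2)) = Mul(4, Pow(517, Rational(1, 2))) ≈ 90.951)
Mul(Add(-49595, P), Add(R, n)) = Mul(Add(-49595, 5195), Add(Mul(4, Pow(517, Rational(1, 2))), 16149)) = Mul(-44400, Add(16149, Mul(4, Pow(517, Rational(1, 2))))) = Add(-717015600, Mul(-177600, Pow(517, Rational(1, 2))))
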